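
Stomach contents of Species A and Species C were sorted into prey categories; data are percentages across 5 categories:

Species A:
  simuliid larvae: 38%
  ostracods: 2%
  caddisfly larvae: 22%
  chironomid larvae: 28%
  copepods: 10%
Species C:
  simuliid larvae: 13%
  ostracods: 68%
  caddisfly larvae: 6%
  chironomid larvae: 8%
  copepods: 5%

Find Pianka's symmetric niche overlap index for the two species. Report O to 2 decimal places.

0.28

Convert percentages to proportions (divide by 100).
Σ p₁ᵢp₂ᵢ = 0.0494 + 0.0136 + 0.0132 + 0.0224 + 0.0050 = 0.1036
Σp_1ᵢ² = 0.38² + 0.02² + 0.22² + 0.28² + 0.10² = 0.1444 + 0.0004 + 0.0484 + 0.0784 + 0.0100 = 0.2816
Σp_2ᵢ² = 0.13² + 0.68² + 0.06² + 0.08² + 0.05² = 0.0169 + 0.4624 + 0.0036 + 0.0064 + 0.0025 = 0.4918
O = 0.1036 / √(0.2816 × 0.4918) = 0.1036 / 0.37214 = 0.2784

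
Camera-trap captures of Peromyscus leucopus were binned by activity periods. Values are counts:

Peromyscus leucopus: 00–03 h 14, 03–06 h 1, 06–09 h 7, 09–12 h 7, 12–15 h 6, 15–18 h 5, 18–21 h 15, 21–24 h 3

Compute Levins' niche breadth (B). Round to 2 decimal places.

Proportions for Peromyscus leucopus (n=58): 14/58=0.2414, 1/58=0.0172, 7/58=0.1207, 7/58=0.1207, 6/58=0.1034, 5/58=0.0862, 15/58=0.2586, 3/58=0.0517
Σpᵢ² = 0.2414² + 0.0172² + 0.1207² + 0.1207² + 0.1034² + 0.0862² + 0.2586² + 0.0517² = 0.058274 + 0.000296 + 0.014568 + 0.014568 + 0.010692 + 0.007430 + 0.066874 + 0.002673 = 0.175375
B = 1 / 0.175375 = 5.7021

5.70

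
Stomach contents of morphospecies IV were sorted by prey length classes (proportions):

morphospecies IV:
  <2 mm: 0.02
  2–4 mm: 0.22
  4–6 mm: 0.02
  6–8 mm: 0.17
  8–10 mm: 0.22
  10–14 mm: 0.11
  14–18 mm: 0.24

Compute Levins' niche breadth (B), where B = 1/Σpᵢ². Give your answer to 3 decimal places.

Σpᵢ² = 0.02² + 0.22² + 0.02² + 0.17² + 0.22² + 0.11² + 0.24² = 0.0004 + 0.0484 + 0.0004 + 0.0289 + 0.0484 + 0.0121 + 0.0576 = 0.1962
B = 1 / 0.1962 = 5.09684

5.097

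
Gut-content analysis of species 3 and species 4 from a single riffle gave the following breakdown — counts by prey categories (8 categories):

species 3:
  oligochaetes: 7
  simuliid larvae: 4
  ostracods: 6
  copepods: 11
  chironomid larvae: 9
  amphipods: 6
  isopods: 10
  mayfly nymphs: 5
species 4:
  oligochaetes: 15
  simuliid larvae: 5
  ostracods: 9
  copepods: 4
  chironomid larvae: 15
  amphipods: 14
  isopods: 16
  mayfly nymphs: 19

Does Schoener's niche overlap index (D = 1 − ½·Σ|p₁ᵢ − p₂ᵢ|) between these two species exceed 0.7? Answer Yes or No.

Proportions for species 3 (n=58): 7/58=0.1207, 4/58=0.0690, 6/58=0.1034, 11/58=0.1897, 9/58=0.1552, 6/58=0.1034, 10/58=0.1724, 5/58=0.0862
Proportions for species 4 (n=97): 15/97=0.1546, 5/97=0.0515, 9/97=0.0928, 4/97=0.0412, 15/97=0.1546, 14/97=0.1443, 16/97=0.1649, 19/97=0.1959
Σ|p₁ᵢ − p₂ᵢ| = 0.0339 + 0.0175 + 0.0106 + 0.1485 + 0.0006 + 0.0409 + 0.0075 + 0.1097 = 0.3692
D = 1 − ½ × 0.3692 = 1 − 0.18460 = 0.81540
D = 0.81540 > 0.7 → Yes.

Yes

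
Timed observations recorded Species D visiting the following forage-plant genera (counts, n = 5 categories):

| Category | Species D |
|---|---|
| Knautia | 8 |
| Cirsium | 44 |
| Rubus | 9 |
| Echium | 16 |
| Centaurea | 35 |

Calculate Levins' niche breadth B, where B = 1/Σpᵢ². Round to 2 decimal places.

Proportions for Species D (n=112): 8/112=0.0714, 44/112=0.3929, 9/112=0.0804, 16/112=0.1429, 35/112=0.3125
Σpᵢ² = 0.0714² + 0.3929² + 0.0804² + 0.1429² + 0.3125² = 0.005098 + 0.154370 + 0.006464 + 0.020420 + 0.097656 = 0.284008
B = 1 / 0.284008 = 3.5210

3.52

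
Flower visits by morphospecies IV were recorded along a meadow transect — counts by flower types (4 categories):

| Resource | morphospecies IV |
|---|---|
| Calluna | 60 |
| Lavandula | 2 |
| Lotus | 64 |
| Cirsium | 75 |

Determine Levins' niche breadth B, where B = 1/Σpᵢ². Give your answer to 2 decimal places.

3.03

Proportions for morphospecies IV (n=201): 60/201=0.2985, 2/201=0.0100, 64/201=0.3184, 75/201=0.3731
Σpᵢ² = 0.2985² + 0.0100² + 0.3184² + 0.3731² = 0.089102 + 0.000100 + 0.101379 + 0.139204 = 0.329785
B = 1 / 0.329785 = 3.0323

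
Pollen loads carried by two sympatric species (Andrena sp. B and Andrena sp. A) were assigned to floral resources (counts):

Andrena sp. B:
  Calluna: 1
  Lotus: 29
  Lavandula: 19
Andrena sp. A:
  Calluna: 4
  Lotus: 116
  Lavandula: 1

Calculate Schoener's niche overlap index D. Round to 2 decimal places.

Proportions for Andrena sp. B (n=49): 1/49=0.0204, 29/49=0.5918, 19/49=0.3878
Proportions for Andrena sp. A (n=121): 4/121=0.0331, 116/121=0.9587, 1/121=0.0083
Σ|p₁ᵢ − p₂ᵢ| = 0.0127 + 0.3669 + 0.3795 = 0.7591
D = 1 − ½ × 0.7591 = 1 − 0.37955 = 0.62045

0.62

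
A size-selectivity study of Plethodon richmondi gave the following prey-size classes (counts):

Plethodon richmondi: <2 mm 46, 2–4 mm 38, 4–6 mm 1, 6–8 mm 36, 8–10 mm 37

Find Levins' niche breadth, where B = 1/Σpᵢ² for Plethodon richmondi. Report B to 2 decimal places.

Proportions for Plethodon richmondi (n=158): 46/158=0.2911, 38/158=0.2405, 1/158=0.0063, 36/158=0.2278, 37/158=0.2342
Σpᵢ² = 0.2911² + 0.2405² + 0.0063² + 0.2278² + 0.2342² = 0.084739 + 0.057840 + 0.000040 + 0.051893 + 0.054850 = 0.249362
B = 1 / 0.249362 = 4.0102

4.01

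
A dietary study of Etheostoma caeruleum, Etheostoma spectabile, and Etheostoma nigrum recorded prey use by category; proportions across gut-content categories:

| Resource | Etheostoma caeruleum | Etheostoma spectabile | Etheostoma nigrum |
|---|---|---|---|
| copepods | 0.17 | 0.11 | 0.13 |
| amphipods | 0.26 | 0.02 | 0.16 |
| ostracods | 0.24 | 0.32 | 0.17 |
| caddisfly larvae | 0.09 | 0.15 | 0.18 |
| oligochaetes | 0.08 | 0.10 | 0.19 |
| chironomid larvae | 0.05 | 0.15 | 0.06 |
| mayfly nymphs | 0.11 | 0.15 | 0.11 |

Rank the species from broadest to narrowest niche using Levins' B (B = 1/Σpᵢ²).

Σp_caerᵢ² = 0.17² + 0.26² + 0.24² + 0.09² + 0.08² + 0.05² + 0.11² = 0.0289 + 0.0676 + 0.0576 + 0.0081 + 0.0064 + 0.0025 + 0.0121 = 0.1832
B_caer = 1 / 0.1832 = 5.4585
Σp_specᵢ² = 0.11² + 0.02² + 0.32² + 0.15² + 0.10² + 0.15² + 0.15² = 0.0121 + 0.0004 + 0.1024 + 0.0225 + 0.0100 + 0.0225 + 0.0225 = 0.1924
B_spec = 1 / 0.1924 = 5.1975
Σp_nigrᵢ² = 0.13² + 0.16² + 0.17² + 0.18² + 0.19² + 0.06² + 0.11² = 0.0169 + 0.0256 + 0.0289 + 0.0324 + 0.0361 + 0.0036 + 0.0121 = 0.1556
B_nigr = 1 / 0.1556 = 6.4267
Ranking by B (broadest → narrowest): Etheostoma nigrum (6.43) > Etheostoma caeruleum (5.46) > Etheostoma spectabile (5.20)

Etheostoma nigrum > Etheostoma caeruleum > Etheostoma spectabile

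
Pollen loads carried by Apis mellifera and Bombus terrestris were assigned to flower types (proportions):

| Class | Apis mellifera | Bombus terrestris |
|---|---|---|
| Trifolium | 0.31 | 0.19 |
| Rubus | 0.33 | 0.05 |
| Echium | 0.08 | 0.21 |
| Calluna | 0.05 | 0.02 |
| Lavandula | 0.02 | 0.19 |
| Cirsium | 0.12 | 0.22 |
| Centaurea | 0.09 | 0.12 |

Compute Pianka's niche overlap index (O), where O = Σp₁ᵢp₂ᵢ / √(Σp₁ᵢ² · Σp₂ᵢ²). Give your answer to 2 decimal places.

0.65

Σ p₁ᵢp₂ᵢ = 0.0589 + 0.0165 + 0.0168 + 0.0010 + 0.0038 + 0.0264 + 0.0108 = 0.1342
Σp_1ᵢ² = 0.31² + 0.33² + 0.08² + 0.05² + 0.02² + 0.12² + 0.09² = 0.0961 + 0.1089 + 0.0064 + 0.0025 + 0.0004 + 0.0144 + 0.0081 = 0.2368
Σp_2ᵢ² = 0.19² + 0.05² + 0.21² + 0.02² + 0.19² + 0.22² + 0.12² = 0.0361 + 0.0025 + 0.0441 + 0.0004 + 0.0361 + 0.0484 + 0.0144 = 0.1820
O = 0.1342 / √(0.2368 × 0.1820) = 0.1342 / 0.20760 = 0.6464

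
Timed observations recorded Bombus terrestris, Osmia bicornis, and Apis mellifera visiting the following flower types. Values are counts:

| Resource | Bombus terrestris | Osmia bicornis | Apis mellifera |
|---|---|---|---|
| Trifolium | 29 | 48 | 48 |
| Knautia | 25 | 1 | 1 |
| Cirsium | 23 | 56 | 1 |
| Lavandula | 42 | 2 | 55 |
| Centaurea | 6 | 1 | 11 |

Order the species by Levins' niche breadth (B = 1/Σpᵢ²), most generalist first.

Proportions for Bombus terrestris (n=125): 29/125=0.2320, 25/125=0.2000, 23/125=0.1840, 42/125=0.3360, 6/125=0.0480
Proportions for Osmia bicornis (n=108): 48/108=0.4444, 1/108=0.0093, 56/108=0.5185, 2/108=0.0185, 1/108=0.0093
Proportions for Apis mellifera (n=116): 48/116=0.4138, 1/116=0.0086, 1/116=0.0086, 55/116=0.4741, 11/116=0.0948
Σp_terrᵢ² = 0.2320² + 0.2000² + 0.1840² + 0.3360² + 0.0480² = 0.053824 + 0.040000 + 0.033856 + 0.112896 + 0.002304 = 0.242880
B_terr = 1 / 0.242880 = 4.1173
Σp_bicoᵢ² = 0.4444² + 0.0093² + 0.5185² + 0.0185² + 0.0093² = 0.197491 + 0.000086 + 0.268842 + 0.000342 + 0.000086 = 0.466847
B_bico = 1 / 0.466847 = 2.1420
Σp_mellᵢ² = 0.4138² + 0.0086² + 0.0086² + 0.4741² + 0.0948² = 0.171230 + 0.000074 + 0.000074 + 0.224771 + 0.008987 = 0.405136
B_mell = 1 / 0.405136 = 2.4683
Ranking by B (broadest → narrowest): Bombus terrestris (4.12) > Apis mellifera (2.47) > Osmia bicornis (2.14)

Bombus terrestris > Apis mellifera > Osmia bicornis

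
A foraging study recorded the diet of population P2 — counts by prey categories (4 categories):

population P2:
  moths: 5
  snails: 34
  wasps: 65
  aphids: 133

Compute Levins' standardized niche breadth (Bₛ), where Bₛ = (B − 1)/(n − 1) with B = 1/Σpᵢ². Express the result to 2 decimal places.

Proportions for population P2 (n=237): 5/237=0.0211, 34/237=0.1435, 65/237=0.2743, 133/237=0.5612
Σpᵢ² = 0.0211² + 0.1435² + 0.2743² + 0.5612² = 0.000445 + 0.020592 + 0.075240 + 0.314945 = 0.411222
B = 1 / 0.411222 = 2.4318
Bₛ = (B − 1)/(n − 1) = (2.4318 − 1)/(4 − 1) = 1.4318/3 = 0.4773

0.48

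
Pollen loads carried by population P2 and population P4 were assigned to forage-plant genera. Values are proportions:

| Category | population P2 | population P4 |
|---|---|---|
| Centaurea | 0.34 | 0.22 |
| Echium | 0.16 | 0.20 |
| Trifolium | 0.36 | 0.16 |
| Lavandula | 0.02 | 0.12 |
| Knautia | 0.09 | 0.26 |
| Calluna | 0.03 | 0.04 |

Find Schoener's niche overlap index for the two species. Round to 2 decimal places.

Σ|p₁ᵢ − p₂ᵢ| = 0.12 + 0.04 + 0.20 + 0.10 + 0.17 + 0.01 = 0.64
D = 1 − ½ × 0.64 = 1 − 0.320 = 0.6800

0.68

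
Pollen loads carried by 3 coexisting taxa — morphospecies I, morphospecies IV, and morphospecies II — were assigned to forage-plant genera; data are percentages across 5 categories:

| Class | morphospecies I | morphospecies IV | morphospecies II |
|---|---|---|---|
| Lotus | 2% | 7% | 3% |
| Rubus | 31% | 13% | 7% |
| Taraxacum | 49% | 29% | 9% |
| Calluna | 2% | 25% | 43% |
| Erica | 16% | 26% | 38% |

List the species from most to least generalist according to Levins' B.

morphospecies IV > morphospecies II > morphospecies I

Convert percentages to proportions (divide by 100).
Σp_Iᵢ² = 0.02² + 0.31² + 0.49² + 0.02² + 0.16² = 0.0004 + 0.0961 + 0.2401 + 0.0004 + 0.0256 = 0.3626
B_I = 1 / 0.3626 = 2.7579
Σp_IVᵢ² = 0.07² + 0.13² + 0.29² + 0.25² + 0.26² = 0.0049 + 0.0169 + 0.0841 + 0.0625 + 0.0676 = 0.2360
B_IV = 1 / 0.2360 = 4.2373
Σp_IIᵢ² = 0.03² + 0.07² + 0.09² + 0.43² + 0.38² = 0.0009 + 0.0049 + 0.0081 + 0.1849 + 0.1444 = 0.3432
B_II = 1 / 0.3432 = 2.9138
Ranking by B (broadest → narrowest): morphospecies IV (4.24) > morphospecies II (2.91) > morphospecies I (2.76)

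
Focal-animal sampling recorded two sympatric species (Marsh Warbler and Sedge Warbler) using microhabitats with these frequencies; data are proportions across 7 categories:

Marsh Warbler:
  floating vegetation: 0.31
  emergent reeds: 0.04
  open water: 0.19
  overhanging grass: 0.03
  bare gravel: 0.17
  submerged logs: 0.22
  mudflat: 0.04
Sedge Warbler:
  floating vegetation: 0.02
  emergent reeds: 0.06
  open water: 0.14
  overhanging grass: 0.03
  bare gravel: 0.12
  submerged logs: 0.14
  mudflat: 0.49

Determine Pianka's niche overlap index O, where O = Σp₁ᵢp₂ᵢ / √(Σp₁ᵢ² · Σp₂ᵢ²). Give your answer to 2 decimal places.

0.42

Σ p₁ᵢp₂ᵢ = 0.0062 + 0.0024 + 0.0266 + 0.0009 + 0.0204 + 0.0308 + 0.0196 = 0.1069
Σp_1ᵢ² = 0.31² + 0.04² + 0.19² + 0.03² + 0.17² + 0.22² + 0.04² = 0.0961 + 0.0016 + 0.0361 + 0.0009 + 0.0289 + 0.0484 + 0.0016 = 0.2136
Σp_2ᵢ² = 0.02² + 0.06² + 0.14² + 0.03² + 0.12² + 0.14² + 0.49² = 0.0004 + 0.0036 + 0.0196 + 0.0009 + 0.0144 + 0.0196 + 0.2401 = 0.2986
O = 0.1069 / √(0.2136 × 0.2986) = 0.1069 / 0.25255 = 0.4233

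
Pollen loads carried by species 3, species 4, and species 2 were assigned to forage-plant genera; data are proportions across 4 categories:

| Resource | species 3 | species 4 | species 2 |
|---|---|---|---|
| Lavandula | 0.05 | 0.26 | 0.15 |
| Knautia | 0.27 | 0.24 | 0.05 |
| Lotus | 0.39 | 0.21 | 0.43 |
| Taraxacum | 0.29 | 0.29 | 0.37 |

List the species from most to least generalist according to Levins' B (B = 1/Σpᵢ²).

Σp_3ᵢ² = 0.05² + 0.27² + 0.39² + 0.29² = 0.0025 + 0.0729 + 0.1521 + 0.0841 = 0.3116
B_3 = 1 / 0.3116 = 3.2092
Σp_4ᵢ² = 0.26² + 0.24² + 0.21² + 0.29² = 0.0676 + 0.0576 + 0.0441 + 0.0841 = 0.2534
B_4 = 1 / 0.2534 = 3.9463
Σp_2ᵢ² = 0.15² + 0.05² + 0.43² + 0.37² = 0.0225 + 0.0025 + 0.1849 + 0.1369 = 0.3468
B_2 = 1 / 0.3468 = 2.8835
Ranking by B (broadest → narrowest): species 4 (3.95) > species 3 (3.21) > species 2 (2.88)

species 4 > species 3 > species 2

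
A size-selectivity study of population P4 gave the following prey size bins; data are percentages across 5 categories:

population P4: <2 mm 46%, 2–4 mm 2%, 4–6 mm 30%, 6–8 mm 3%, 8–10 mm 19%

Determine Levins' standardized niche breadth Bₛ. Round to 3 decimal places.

Convert percentages to proportions (divide by 100).
Σpᵢ² = 0.46² + 0.02² + 0.30² + 0.03² + 0.19² = 0.2116 + 0.0004 + 0.0900 + 0.0009 + 0.0361 = 0.3390
B = 1 / 0.3390 = 2.94985
Bₛ = (B − 1)/(n − 1) = (2.94985 − 1)/(5 − 1) = 1.94985/4 = 0.48746

0.487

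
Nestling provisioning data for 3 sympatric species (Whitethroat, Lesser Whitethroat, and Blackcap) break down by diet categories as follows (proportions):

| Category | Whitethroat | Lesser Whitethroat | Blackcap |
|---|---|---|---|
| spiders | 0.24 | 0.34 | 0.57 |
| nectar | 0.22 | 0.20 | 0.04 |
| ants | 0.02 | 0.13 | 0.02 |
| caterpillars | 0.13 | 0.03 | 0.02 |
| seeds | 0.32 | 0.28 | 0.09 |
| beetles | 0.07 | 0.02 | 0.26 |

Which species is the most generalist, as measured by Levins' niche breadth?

Σp_Whitᵢ² = 0.24² + 0.22² + 0.02² + 0.13² + 0.32² + 0.07² = 0.0576 + 0.0484 + 0.0004 + 0.0169 + 0.1024 + 0.0049 = 0.2306
B_Whit = 1 / 0.2306 = 4.3365
Σp_Lessᵢ² = 0.34² + 0.20² + 0.13² + 0.03² + 0.28² + 0.02² = 0.1156 + 0.0400 + 0.0169 + 0.0009 + 0.0784 + 0.0004 = 0.2522
B_Less = 1 / 0.2522 = 3.9651
Σp_Blacᵢ² = 0.57² + 0.04² + 0.02² + 0.02² + 0.09² + 0.26² = 0.3249 + 0.0016 + 0.0004 + 0.0004 + 0.0081 + 0.0676 = 0.4030
B_Blac = 1 / 0.4030 = 2.4814
Highest B → broadest niche (most generalist): Whitethroat (B = 4.34).

Whitethroat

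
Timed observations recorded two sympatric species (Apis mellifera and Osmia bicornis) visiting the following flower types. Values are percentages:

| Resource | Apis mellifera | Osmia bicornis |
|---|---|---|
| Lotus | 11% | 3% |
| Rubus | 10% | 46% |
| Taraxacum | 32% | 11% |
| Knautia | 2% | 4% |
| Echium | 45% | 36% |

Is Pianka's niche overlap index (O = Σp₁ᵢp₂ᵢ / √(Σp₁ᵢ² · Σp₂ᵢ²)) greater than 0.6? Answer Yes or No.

Yes

Convert percentages to proportions (divide by 100).
Σ p₁ᵢp₂ᵢ = 0.0033 + 0.0460 + 0.0352 + 0.0008 + 0.1620 = 0.2473
Σp_1ᵢ² = 0.11² + 0.10² + 0.32² + 0.02² + 0.45² = 0.0121 + 0.0100 + 0.1024 + 0.0004 + 0.2025 = 0.3274
Σp_2ᵢ² = 0.03² + 0.46² + 0.11² + 0.04² + 0.36² = 0.0009 + 0.2116 + 0.0121 + 0.0016 + 0.1296 = 0.3558
O = 0.2473 / √(0.3274 × 0.3558) = 0.2473 / 0.34130 = 0.7246
O = 0.7246 > 0.6 → Yes.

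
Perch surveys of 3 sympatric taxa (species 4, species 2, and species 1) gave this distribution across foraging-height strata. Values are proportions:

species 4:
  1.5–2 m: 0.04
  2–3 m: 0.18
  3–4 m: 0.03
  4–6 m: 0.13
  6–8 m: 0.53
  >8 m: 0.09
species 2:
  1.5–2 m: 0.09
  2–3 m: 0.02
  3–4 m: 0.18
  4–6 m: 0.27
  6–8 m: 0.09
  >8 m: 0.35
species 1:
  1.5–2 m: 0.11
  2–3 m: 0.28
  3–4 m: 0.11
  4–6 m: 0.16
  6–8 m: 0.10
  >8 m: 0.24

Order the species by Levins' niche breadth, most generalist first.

species 1 > species 2 > species 4

Σp_4ᵢ² = 0.04² + 0.18² + 0.03² + 0.13² + 0.53² + 0.09² = 0.0016 + 0.0324 + 0.0009 + 0.0169 + 0.2809 + 0.0081 = 0.3408
B_4 = 1 / 0.3408 = 2.9343
Σp_2ᵢ² = 0.09² + 0.02² + 0.18² + 0.27² + 0.09² + 0.35² = 0.0081 + 0.0004 + 0.0324 + 0.0729 + 0.0081 + 0.1225 = 0.2444
B_2 = 1 / 0.2444 = 4.0917
Σp_1ᵢ² = 0.11² + 0.28² + 0.11² + 0.16² + 0.10² + 0.24² = 0.0121 + 0.0784 + 0.0121 + 0.0256 + 0.0100 + 0.0576 = 0.1958
B_1 = 1 / 0.1958 = 5.1073
Ranking by B (broadest → narrowest): species 1 (5.11) > species 2 (4.09) > species 4 (2.93)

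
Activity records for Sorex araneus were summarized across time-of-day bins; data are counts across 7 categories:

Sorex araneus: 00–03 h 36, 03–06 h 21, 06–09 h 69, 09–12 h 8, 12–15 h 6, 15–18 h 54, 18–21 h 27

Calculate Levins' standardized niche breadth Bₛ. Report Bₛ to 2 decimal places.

0.63

Proportions for Sorex araneus (n=221): 36/221=0.1629, 21/221=0.0950, 69/221=0.3122, 8/221=0.0362, 6/221=0.0271, 54/221=0.2443, 27/221=0.1222
Σpᵢ² = 0.1629² + 0.0950² + 0.3122² + 0.0362² + 0.0271² + 0.2443² + 0.1222² = 0.026536 + 0.009025 + 0.097469 + 0.001310 + 0.000734 + 0.059682 + 0.014933 = 0.209689
B = 1 / 0.209689 = 4.7690
Bₛ = (B − 1)/(n − 1) = (4.7690 − 1)/(7 − 1) = 3.7690/6 = 0.6282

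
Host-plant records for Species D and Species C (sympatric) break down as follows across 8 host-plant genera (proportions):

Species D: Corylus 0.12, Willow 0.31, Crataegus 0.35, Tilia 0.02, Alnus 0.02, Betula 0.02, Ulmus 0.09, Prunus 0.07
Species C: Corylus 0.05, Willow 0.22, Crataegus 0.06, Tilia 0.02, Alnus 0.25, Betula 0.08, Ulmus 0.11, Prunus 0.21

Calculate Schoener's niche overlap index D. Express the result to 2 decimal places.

Σ|p₁ᵢ − p₂ᵢ| = 0.07 + 0.09 + 0.29 + 0.00 + 0.23 + 0.06 + 0.02 + 0.14 = 0.90
D = 1 − ½ × 0.90 = 1 − 0.450 = 0.5500

0.55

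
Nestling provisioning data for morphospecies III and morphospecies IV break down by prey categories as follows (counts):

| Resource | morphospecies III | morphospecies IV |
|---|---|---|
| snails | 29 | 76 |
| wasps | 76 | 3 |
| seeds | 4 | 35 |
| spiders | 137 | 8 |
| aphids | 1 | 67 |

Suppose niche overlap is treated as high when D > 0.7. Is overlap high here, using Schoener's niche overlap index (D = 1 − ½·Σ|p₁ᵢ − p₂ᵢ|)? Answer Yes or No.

No

Proportions for morphospecies III (n=247): 29/247=0.1174, 76/247=0.3077, 4/247=0.0162, 137/247=0.5547, 1/247=0.0040
Proportions for morphospecies IV (n=189): 76/189=0.4021, 3/189=0.0159, 35/189=0.1852, 8/189=0.0423, 67/189=0.3545
Σ|p₁ᵢ − p₂ᵢ| = 0.2847 + 0.2918 + 0.1690 + 0.5124 + 0.3505 = 1.6084
D = 1 − ½ × 1.6084 = 1 − 0.80420 = 0.19580
D = 0.19580 < 0.7 → No.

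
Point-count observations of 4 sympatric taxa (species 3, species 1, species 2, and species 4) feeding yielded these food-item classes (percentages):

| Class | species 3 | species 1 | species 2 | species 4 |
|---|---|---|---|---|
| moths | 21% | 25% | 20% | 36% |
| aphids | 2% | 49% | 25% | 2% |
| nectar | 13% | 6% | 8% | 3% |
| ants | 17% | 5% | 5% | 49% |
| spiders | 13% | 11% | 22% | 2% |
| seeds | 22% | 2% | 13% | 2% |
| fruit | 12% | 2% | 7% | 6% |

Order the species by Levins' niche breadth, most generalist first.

species 3 > species 2 > species 1 > species 4

Convert percentages to proportions (divide by 100).
Σp_3ᵢ² = 0.21² + 0.02² + 0.13² + 0.17² + 0.13² + 0.22² + 0.12² = 0.0441 + 0.0004 + 0.0169 + 0.0289 + 0.0169 + 0.0484 + 0.0144 = 0.1700
B_3 = 1 / 0.1700 = 5.8824
Σp_1ᵢ² = 0.25² + 0.49² + 0.06² + 0.05² + 0.11² + 0.02² + 0.02² = 0.0625 + 0.2401 + 0.0036 + 0.0025 + 0.0121 + 0.0004 + 0.0004 = 0.3216
B_1 = 1 / 0.3216 = 3.1095
Σp_2ᵢ² = 0.20² + 0.25² + 0.08² + 0.05² + 0.22² + 0.13² + 0.07² = 0.0400 + 0.0625 + 0.0064 + 0.0025 + 0.0484 + 0.0169 + 0.0049 = 0.1816
B_2 = 1 / 0.1816 = 5.5066
Σp_4ᵢ² = 0.36² + 0.02² + 0.03² + 0.49² + 0.02² + 0.02² + 0.06² = 0.1296 + 0.0004 + 0.0009 + 0.2401 + 0.0004 + 0.0004 + 0.0036 = 0.3754
B_4 = 1 / 0.3754 = 2.6638
Ranking by B (broadest → narrowest): species 3 (5.88) > species 2 (5.51) > species 1 (3.11) > species 4 (2.66)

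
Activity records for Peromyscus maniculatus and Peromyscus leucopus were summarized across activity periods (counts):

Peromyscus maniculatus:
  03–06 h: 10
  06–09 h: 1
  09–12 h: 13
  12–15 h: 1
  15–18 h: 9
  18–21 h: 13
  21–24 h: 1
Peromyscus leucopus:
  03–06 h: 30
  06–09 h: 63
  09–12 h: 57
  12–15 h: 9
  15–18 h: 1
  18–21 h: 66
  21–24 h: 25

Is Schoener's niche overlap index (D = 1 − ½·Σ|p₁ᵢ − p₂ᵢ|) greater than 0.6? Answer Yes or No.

Proportions for Peromyscus maniculatus (n=48): 10/48=0.2083, 1/48=0.0208, 13/48=0.2708, 1/48=0.0208, 9/48=0.1875, 13/48=0.2708, 1/48=0.0208
Proportions for Peromyscus leucopus (n=251): 30/251=0.1195, 63/251=0.2510, 57/251=0.2271, 9/251=0.0359, 1/251=0.0040, 66/251=0.2629, 25/251=0.0996
Σ|p₁ᵢ − p₂ᵢ| = 0.0888 + 0.2302 + 0.0437 + 0.0151 + 0.1835 + 0.0079 + 0.0788 = 0.6480
D = 1 − ½ × 0.6480 = 1 − 0.32400 = 0.67600
D = 0.67600 > 0.6 → Yes.

Yes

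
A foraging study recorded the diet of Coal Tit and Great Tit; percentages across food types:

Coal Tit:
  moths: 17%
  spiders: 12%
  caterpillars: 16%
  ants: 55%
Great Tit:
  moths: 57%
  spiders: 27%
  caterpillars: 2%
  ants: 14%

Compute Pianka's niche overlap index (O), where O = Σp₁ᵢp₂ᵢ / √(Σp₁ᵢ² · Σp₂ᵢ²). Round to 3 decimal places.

0.532

Convert percentages to proportions (divide by 100).
Σ p₁ᵢp₂ᵢ = 0.0969 + 0.0324 + 0.0032 + 0.0770 = 0.2095
Σp_1ᵢ² = 0.17² + 0.12² + 0.16² + 0.55² = 0.0289 + 0.0144 + 0.0256 + 0.3025 = 0.3714
Σp_2ᵢ² = 0.57² + 0.27² + 0.02² + 0.14² = 0.3249 + 0.0729 + 0.0004 + 0.0196 = 0.4178
O = 0.2095 / √(0.3714 × 0.4178) = 0.2095 / 0.393917 = 0.53184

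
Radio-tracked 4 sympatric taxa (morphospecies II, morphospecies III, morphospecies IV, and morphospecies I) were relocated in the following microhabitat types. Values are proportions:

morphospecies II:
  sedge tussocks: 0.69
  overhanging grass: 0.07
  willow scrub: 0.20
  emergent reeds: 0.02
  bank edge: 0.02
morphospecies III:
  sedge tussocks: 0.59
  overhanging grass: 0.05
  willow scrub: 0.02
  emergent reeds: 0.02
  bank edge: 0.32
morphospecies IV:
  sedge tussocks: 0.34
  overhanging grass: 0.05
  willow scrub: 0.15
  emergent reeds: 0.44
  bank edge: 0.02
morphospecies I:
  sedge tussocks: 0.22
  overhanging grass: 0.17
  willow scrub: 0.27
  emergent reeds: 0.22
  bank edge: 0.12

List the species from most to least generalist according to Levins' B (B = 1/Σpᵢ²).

morphospecies I > morphospecies IV > morphospecies III > morphospecies II

Σp_IIᵢ² = 0.69² + 0.07² + 0.20² + 0.02² + 0.02² = 0.4761 + 0.0049 + 0.0400 + 0.0004 + 0.0004 = 0.5218
B_II = 1 / 0.5218 = 1.9164
Σp_IIIᵢ² = 0.59² + 0.05² + 0.02² + 0.02² + 0.32² = 0.3481 + 0.0025 + 0.0004 + 0.0004 + 0.1024 = 0.4538
B_III = 1 / 0.4538 = 2.2036
Σp_IVᵢ² = 0.34² + 0.05² + 0.15² + 0.44² + 0.02² = 0.1156 + 0.0025 + 0.0225 + 0.1936 + 0.0004 = 0.3346
B_IV = 1 / 0.3346 = 2.9886
Σp_Iᵢ² = 0.22² + 0.17² + 0.27² + 0.22² + 0.12² = 0.0484 + 0.0289 + 0.0729 + 0.0484 + 0.0144 = 0.2130
B_I = 1 / 0.2130 = 4.6948
Ranking by B (broadest → narrowest): morphospecies I (4.69) > morphospecies IV (2.99) > morphospecies III (2.20) > morphospecies II (1.92)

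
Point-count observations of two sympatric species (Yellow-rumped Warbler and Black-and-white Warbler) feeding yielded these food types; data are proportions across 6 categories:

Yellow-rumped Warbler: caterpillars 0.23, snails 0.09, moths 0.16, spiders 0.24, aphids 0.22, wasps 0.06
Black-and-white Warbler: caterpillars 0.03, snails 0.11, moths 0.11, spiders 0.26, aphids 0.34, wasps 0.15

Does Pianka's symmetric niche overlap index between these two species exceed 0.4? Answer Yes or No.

Yes

Σ p₁ᵢp₂ᵢ = 0.0069 + 0.0099 + 0.0176 + 0.0624 + 0.0748 + 0.0090 = 0.1806
Σp_1ᵢ² = 0.23² + 0.09² + 0.16² + 0.24² + 0.22² + 0.06² = 0.0529 + 0.0081 + 0.0256 + 0.0576 + 0.0484 + 0.0036 = 0.1962
Σp_2ᵢ² = 0.03² + 0.11² + 0.11² + 0.26² + 0.34² + 0.15² = 0.0009 + 0.0121 + 0.0121 + 0.0676 + 0.1156 + 0.0225 = 0.2308
O = 0.1806 / √(0.1962 × 0.2308) = 0.1806 / 0.21280 = 0.8487
O = 0.8487 > 0.4 → Yes.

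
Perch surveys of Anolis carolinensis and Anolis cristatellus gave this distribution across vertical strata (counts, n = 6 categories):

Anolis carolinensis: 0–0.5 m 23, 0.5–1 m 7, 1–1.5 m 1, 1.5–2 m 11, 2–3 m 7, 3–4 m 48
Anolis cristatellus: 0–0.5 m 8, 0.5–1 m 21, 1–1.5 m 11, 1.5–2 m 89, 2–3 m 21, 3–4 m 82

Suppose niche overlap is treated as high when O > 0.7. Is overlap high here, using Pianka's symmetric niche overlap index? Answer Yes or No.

Proportions for Anolis carolinensis (n=97): 23/97=0.2371, 7/97=0.0722, 1/97=0.0103, 11/97=0.1134, 7/97=0.0722, 48/97=0.4948
Proportions for Anolis cristatellus (n=232): 8/232=0.0345, 21/232=0.0905, 11/232=0.0474, 89/232=0.3836, 21/232=0.0905, 82/232=0.3534
Σ p₁ᵢp₂ᵢ = 0.008180 + 0.006534 + 0.000488 + 0.043500 + 0.006534 + 0.174862 = 0.240098
Σp_1ᵢ² = 0.2371² + 0.0722² + 0.0103² + 0.1134² + 0.0722² + 0.4948² = 0.056216 + 0.005213 + 0.000106 + 0.012860 + 0.005213 + 0.244827 = 0.324435
Σp_2ᵢ² = 0.0345² + 0.0905² + 0.0474² + 0.3836² + 0.0905² + 0.3534² = 0.001190 + 0.008190 + 0.002247 + 0.147149 + 0.008190 + 0.124892 = 0.291858
O = 0.240098 / √(0.324435 × 0.291858) = 0.240098 / 0.3077157 = 0.7803
O = 0.7803 > 0.7 → Yes.

Yes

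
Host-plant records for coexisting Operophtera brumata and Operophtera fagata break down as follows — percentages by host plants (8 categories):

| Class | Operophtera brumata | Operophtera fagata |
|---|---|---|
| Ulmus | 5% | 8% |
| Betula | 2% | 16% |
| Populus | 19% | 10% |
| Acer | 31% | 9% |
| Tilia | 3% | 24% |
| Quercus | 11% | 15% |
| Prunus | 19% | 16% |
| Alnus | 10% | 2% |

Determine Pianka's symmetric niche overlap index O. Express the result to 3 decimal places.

Convert percentages to proportions (divide by 100).
Σ p₁ᵢp₂ᵢ = 0.0040 + 0.0032 + 0.0190 + 0.0279 + 0.0072 + 0.0165 + 0.0304 + 0.0020 = 0.1102
Σp_1ᵢ² = 0.05² + 0.02² + 0.19² + 0.31² + 0.03² + 0.11² + 0.19² + 0.10² = 0.0025 + 0.0004 + 0.0361 + 0.0961 + 0.0009 + 0.0121 + 0.0361 + 0.0100 = 0.1942
Σp_2ᵢ² = 0.08² + 0.16² + 0.10² + 0.09² + 0.24² + 0.15² + 0.16² + 0.02² = 0.0064 + 0.0256 + 0.0100 + 0.0081 + 0.0576 + 0.0225 + 0.0256 + 0.0004 = 0.1562
O = 0.1102 / √(0.1942 × 0.1562) = 0.1102 / 0.174167 = 0.63273

0.633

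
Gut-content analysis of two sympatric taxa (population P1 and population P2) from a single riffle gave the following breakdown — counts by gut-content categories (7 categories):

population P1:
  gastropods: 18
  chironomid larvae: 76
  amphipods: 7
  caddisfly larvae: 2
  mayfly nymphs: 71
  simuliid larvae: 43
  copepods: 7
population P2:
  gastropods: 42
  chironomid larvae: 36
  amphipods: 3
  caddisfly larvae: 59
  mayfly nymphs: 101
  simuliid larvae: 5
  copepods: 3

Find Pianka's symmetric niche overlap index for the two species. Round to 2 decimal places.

Proportions for population P1 (n=224): 18/224=0.0804, 76/224=0.3393, 7/224=0.0313, 2/224=0.0089, 71/224=0.3170, 43/224=0.1920, 7/224=0.0313
Proportions for population P2 (n=249): 42/249=0.1687, 36/249=0.1446, 3/249=0.0120, 59/249=0.2369, 101/249=0.4056, 5/249=0.0201, 3/249=0.0120
Σ p₁ᵢp₂ᵢ = 0.013563 + 0.049063 + 0.000376 + 0.002108 + 0.128575 + 0.003859 + 0.000376 = 0.197920
Σp_1ᵢ² = 0.0804² + 0.3393² + 0.0313² + 0.0089² + 0.3170² + 0.1920² + 0.0313² = 0.006464 + 0.115124 + 0.000980 + 0.000079 + 0.100489 + 0.036864 + 0.000980 = 0.260980
Σp_2ᵢ² = 0.1687² + 0.1446² + 0.0120² + 0.2369² + 0.4056² + 0.0201² + 0.0120² = 0.028460 + 0.020909 + 0.000144 + 0.056122 + 0.164511 + 0.000404 + 0.000144 = 0.270694
O = 0.197920 / √(0.260980 × 0.270694) = 0.197920 / 0.2657926 = 0.7446

0.74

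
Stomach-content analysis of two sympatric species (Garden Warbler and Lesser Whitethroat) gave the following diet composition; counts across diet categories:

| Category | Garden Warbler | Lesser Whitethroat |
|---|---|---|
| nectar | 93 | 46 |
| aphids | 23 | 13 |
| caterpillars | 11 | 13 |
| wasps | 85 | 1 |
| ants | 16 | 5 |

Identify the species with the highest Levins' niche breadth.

Garden Warbler

Proportions for Garden Warbler (n=228): 93/228=0.4079, 23/228=0.1009, 11/228=0.0482, 85/228=0.3728, 16/228=0.0702
Proportions for Lesser Whitethroat (n=78): 46/78=0.5897, 13/78=0.1667, 13/78=0.1667, 1/78=0.0128, 5/78=0.0641
Σp_Warbᵢ² = 0.4079² + 0.1009² + 0.0482² + 0.3728² + 0.0702² = 0.166382 + 0.010181 + 0.002323 + 0.138980 + 0.004928 = 0.322794
B_Warb = 1 / 0.322794 = 3.0980
Σp_Whitᵢ² = 0.5897² + 0.1667² + 0.1667² + 0.0128² + 0.0641² = 0.347746 + 0.027789 + 0.027789 + 0.000164 + 0.004109 = 0.407597
B_Whit = 1 / 0.407597 = 2.4534
Highest B → broadest niche (most generalist): Garden Warbler (B = 3.10).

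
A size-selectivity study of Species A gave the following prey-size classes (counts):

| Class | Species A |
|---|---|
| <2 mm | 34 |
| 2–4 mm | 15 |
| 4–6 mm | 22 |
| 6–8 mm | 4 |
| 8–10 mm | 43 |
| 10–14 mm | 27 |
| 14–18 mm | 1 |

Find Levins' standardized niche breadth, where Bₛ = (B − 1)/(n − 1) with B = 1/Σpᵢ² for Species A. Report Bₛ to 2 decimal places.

Proportions for Species A (n=146): 34/146=0.2329, 15/146=0.1027, 22/146=0.1507, 4/146=0.0274, 43/146=0.2945, 27/146=0.1849, 1/146=0.0068
Σpᵢ² = 0.2329² + 0.1027² + 0.1507² + 0.0274² + 0.2945² + 0.1849² + 0.0068² = 0.054242 + 0.010547 + 0.022710 + 0.000751 + 0.086730 + 0.034188 + 0.000046 = 0.209214
B = 1 / 0.209214 = 4.7798
Bₛ = (B − 1)/(n − 1) = (4.7798 − 1)/(7 − 1) = 3.7798/6 = 0.6300

0.63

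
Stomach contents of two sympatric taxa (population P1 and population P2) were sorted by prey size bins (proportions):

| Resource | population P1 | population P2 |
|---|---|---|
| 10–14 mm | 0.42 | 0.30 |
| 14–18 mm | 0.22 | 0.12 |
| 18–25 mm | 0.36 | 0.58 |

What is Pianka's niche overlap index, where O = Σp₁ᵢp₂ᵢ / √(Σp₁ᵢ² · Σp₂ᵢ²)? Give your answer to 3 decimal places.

Σ p₁ᵢp₂ᵢ = 0.1260 + 0.0264 + 0.2088 = 0.3612
Σp_1ᵢ² = 0.42² + 0.22² + 0.36² = 0.1764 + 0.0484 + 0.1296 = 0.3544
Σp_2ᵢ² = 0.30² + 0.12² + 0.58² = 0.0900 + 0.0144 + 0.3364 = 0.4408
O = 0.3612 / √(0.3544 × 0.4408) = 0.3612 / 0.395246 = 0.91386

0.914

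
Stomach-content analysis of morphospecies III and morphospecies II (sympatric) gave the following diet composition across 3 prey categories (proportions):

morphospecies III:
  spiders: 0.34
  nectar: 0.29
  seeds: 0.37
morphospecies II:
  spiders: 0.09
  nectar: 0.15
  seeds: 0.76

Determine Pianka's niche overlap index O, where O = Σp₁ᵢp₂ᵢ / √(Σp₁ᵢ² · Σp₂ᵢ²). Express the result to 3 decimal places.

Σ p₁ᵢp₂ᵢ = 0.0306 + 0.0435 + 0.2812 = 0.3553
Σp_1ᵢ² = 0.34² + 0.29² + 0.37² = 0.1156 + 0.0841 + 0.1369 = 0.3366
Σp_2ᵢ² = 0.09² + 0.15² + 0.76² = 0.0081 + 0.0225 + 0.5776 = 0.6082
O = 0.3553 / √(0.3366 × 0.6082) = 0.3553 / 0.452460 = 0.78526

0.785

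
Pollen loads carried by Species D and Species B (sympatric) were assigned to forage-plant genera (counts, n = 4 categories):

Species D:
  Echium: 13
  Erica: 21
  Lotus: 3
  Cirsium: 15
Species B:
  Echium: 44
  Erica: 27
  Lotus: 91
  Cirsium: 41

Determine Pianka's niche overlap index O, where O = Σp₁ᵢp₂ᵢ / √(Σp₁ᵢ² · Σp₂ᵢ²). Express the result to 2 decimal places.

Proportions for Species D (n=52): 13/52=0.2500, 21/52=0.4038, 3/52=0.0577, 15/52=0.2885
Proportions for Species B (n=203): 44/203=0.2167, 27/203=0.1330, 91/203=0.4483, 41/203=0.2020
Σ p₁ᵢp₂ᵢ = 0.054175 + 0.053705 + 0.025867 + 0.058277 = 0.192024
Σp_1ᵢ² = 0.2500² + 0.4038² + 0.0577² + 0.2885² = 0.062500 + 0.163054 + 0.003329 + 0.083232 = 0.312115
Σp_2ᵢ² = 0.2167² + 0.1330² + 0.4483² + 0.2020² = 0.046959 + 0.017689 + 0.200973 + 0.040804 = 0.306425
O = 0.192024 / √(0.312115 × 0.306425) = 0.192024 / 0.3092569 = 0.6209

0.62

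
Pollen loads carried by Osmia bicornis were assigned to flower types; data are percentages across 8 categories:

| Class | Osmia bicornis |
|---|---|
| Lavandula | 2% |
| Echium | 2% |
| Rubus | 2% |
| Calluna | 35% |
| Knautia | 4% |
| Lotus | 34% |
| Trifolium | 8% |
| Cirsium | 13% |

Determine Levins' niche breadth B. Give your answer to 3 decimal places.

3.785

Convert percentages to proportions (divide by 100).
Σpᵢ² = 0.02² + 0.02² + 0.02² + 0.35² + 0.04² + 0.34² + 0.08² + 0.13² = 0.0004 + 0.0004 + 0.0004 + 0.1225 + 0.0016 + 0.1156 + 0.0064 + 0.0169 = 0.2642
B = 1 / 0.2642 = 3.78501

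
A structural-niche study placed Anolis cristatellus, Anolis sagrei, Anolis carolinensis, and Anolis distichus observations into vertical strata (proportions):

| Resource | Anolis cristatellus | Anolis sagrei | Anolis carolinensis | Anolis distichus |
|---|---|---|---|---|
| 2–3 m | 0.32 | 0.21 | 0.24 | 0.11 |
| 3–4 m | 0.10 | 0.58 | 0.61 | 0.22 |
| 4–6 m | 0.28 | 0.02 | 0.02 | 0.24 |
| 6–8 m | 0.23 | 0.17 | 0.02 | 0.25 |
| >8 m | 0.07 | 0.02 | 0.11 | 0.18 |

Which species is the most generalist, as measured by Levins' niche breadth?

Anolis distichus

Σp_crisᵢ² = 0.32² + 0.10² + 0.28² + 0.23² + 0.07² = 0.1024 + 0.0100 + 0.0784 + 0.0529 + 0.0049 = 0.2486
B_cris = 1 / 0.2486 = 4.0225
Σp_sagrᵢ² = 0.21² + 0.58² + 0.02² + 0.17² + 0.02² = 0.0441 + 0.3364 + 0.0004 + 0.0289 + 0.0004 = 0.4102
B_sagr = 1 / 0.4102 = 2.4378
Σp_caroᵢ² = 0.24² + 0.61² + 0.02² + 0.02² + 0.11² = 0.0576 + 0.3721 + 0.0004 + 0.0004 + 0.0121 = 0.4426
B_caro = 1 / 0.4426 = 2.2594
Σp_distᵢ² = 0.11² + 0.22² + 0.24² + 0.25² + 0.18² = 0.0121 + 0.0484 + 0.0576 + 0.0625 + 0.0324 = 0.2130
B_dist = 1 / 0.2130 = 4.6948
Highest B → broadest niche (most generalist): Anolis distichus (B = 4.69).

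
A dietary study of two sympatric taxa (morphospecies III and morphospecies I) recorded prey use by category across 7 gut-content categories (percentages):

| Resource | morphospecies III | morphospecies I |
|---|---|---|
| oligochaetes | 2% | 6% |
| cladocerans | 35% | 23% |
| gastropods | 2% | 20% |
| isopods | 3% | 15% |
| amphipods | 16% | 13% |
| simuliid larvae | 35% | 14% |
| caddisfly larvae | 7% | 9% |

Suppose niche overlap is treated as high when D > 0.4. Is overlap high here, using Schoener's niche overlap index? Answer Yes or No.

Convert percentages to proportions (divide by 100).
Σ|p₁ᵢ − p₂ᵢ| = 0.04 + 0.12 + 0.18 + 0.12 + 0.03 + 0.21 + 0.02 = 0.72
D = 1 − ½ × 0.72 = 1 − 0.360 = 0.6400
D = 0.6400 > 0.4 → Yes.

Yes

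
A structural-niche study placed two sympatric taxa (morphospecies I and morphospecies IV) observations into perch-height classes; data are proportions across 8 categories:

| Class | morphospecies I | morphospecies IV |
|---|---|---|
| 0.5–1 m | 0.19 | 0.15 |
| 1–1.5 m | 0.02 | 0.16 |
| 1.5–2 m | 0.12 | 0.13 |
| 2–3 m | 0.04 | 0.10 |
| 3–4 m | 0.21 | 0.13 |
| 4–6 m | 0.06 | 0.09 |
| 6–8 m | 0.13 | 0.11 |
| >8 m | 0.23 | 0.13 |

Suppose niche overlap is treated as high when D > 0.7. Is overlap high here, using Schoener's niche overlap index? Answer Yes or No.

Yes

Σ|p₁ᵢ − p₂ᵢ| = 0.04 + 0.14 + 0.01 + 0.06 + 0.08 + 0.03 + 0.02 + 0.10 = 0.48
D = 1 − ½ × 0.48 = 1 − 0.240 = 0.7600
D = 0.7600 > 0.7 → Yes.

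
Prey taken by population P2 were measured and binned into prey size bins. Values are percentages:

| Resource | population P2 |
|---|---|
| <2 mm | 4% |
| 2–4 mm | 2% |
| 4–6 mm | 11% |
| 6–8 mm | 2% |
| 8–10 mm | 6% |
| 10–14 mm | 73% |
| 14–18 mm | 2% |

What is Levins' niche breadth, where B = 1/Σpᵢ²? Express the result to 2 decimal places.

Convert percentages to proportions (divide by 100).
Σpᵢ² = 0.04² + 0.02² + 0.11² + 0.02² + 0.06² + 0.73² + 0.02² = 0.0016 + 0.0004 + 0.0121 + 0.0004 + 0.0036 + 0.5329 + 0.0004 = 0.5514
B = 1 / 0.5514 = 1.8136

1.81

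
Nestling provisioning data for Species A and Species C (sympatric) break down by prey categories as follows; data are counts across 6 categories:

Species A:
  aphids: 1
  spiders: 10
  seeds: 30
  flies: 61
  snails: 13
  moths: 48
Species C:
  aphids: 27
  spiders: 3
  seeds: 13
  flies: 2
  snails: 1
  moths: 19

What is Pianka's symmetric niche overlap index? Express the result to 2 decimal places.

Proportions for Species A (n=163): 1/163=0.0061, 10/163=0.0613, 30/163=0.1840, 61/163=0.3742, 13/163=0.0798, 48/163=0.2945
Proportions for Species C (n=65): 27/65=0.4154, 3/65=0.0462, 13/65=0.2000, 2/65=0.0308, 1/65=0.0154, 19/65=0.2923
Σ p₁ᵢp₂ᵢ = 0.002534 + 0.002832 + 0.036800 + 0.011525 + 0.001229 + 0.086082 = 0.141002
Σp_1ᵢ² = 0.0061² + 0.0613² + 0.1840² + 0.3742² + 0.0798² + 0.2945² = 0.000037 + 0.003758 + 0.033856 + 0.140026 + 0.006368 + 0.086730 = 0.270775
Σp_2ᵢ² = 0.4154² + 0.0462² + 0.2000² + 0.0308² + 0.0154² + 0.2923² = 0.172557 + 0.002134 + 0.040000 + 0.000949 + 0.000237 + 0.085439 = 0.301316
O = 0.141002 / √(0.270775 × 0.301316) = 0.141002 / 0.2856376 = 0.4936

0.49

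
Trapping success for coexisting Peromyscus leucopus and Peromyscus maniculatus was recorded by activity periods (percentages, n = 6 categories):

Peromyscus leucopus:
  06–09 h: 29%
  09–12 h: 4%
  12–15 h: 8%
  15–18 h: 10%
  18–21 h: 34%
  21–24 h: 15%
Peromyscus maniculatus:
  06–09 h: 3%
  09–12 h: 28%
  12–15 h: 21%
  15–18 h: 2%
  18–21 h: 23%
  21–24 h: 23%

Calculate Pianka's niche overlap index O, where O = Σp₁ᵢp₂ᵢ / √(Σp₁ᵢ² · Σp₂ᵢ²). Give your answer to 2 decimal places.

0.64

Convert percentages to proportions (divide by 100).
Σ p₁ᵢp₂ᵢ = 0.0087 + 0.0112 + 0.0168 + 0.0020 + 0.0782 + 0.0345 = 0.1514
Σp_1ᵢ² = 0.29² + 0.04² + 0.08² + 0.10² + 0.34² + 0.15² = 0.0841 + 0.0016 + 0.0064 + 0.0100 + 0.1156 + 0.0225 = 0.2402
Σp_2ᵢ² = 0.03² + 0.28² + 0.21² + 0.02² + 0.23² + 0.23² = 0.0009 + 0.0784 + 0.0441 + 0.0004 + 0.0529 + 0.0529 = 0.2296
O = 0.1514 / √(0.2402 × 0.2296) = 0.1514 / 0.23484 = 0.6447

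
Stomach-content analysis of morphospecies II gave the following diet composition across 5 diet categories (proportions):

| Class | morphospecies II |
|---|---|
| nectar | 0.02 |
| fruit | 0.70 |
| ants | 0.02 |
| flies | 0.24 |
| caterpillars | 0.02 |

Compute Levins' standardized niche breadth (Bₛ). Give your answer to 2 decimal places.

0.21

Σpᵢ² = 0.02² + 0.70² + 0.02² + 0.24² + 0.02² = 0.0004 + 0.4900 + 0.0004 + 0.0576 + 0.0004 = 0.5488
B = 1 / 0.5488 = 1.8222
Bₛ = (B − 1)/(n − 1) = (1.8222 − 1)/(5 − 1) = 0.8222/4 = 0.2056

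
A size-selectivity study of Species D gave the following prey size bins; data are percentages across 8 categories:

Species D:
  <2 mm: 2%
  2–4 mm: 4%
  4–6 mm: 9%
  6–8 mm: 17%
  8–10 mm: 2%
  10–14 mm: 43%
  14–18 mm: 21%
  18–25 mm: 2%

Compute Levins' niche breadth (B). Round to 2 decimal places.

Convert percentages to proportions (divide by 100).
Σpᵢ² = 0.02² + 0.04² + 0.09² + 0.17² + 0.02² + 0.43² + 0.21² + 0.02² = 0.0004 + 0.0016 + 0.0081 + 0.0289 + 0.0004 + 0.1849 + 0.0441 + 0.0004 = 0.2688
B = 1 / 0.2688 = 3.7202

3.72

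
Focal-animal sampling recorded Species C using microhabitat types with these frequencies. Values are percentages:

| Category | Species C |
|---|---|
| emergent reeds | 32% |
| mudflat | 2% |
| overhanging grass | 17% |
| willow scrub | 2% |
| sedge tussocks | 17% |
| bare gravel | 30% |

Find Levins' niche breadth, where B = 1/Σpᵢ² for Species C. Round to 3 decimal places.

3.984

Convert percentages to proportions (divide by 100).
Σpᵢ² = 0.32² + 0.02² + 0.17² + 0.02² + 0.17² + 0.30² = 0.1024 + 0.0004 + 0.0289 + 0.0004 + 0.0289 + 0.0900 = 0.2510
B = 1 / 0.2510 = 3.98406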